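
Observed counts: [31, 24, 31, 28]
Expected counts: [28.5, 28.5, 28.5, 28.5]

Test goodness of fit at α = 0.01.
Chi-square goodness of fit test:
H₀: observed counts match expected distribution
H₁: observed counts differ from expected distribution
df = k - 1 = 3
χ² = Σ(O - E)²/E
   = (31 - 28.5)²/28.5 + (24 - 28.5)²/28.5 + (31 - 28.5)²/28.5 + (28 - 28.5)²/28.5
   = 0.219 + 0.711 + 0.219 + 0.009
   = 1.16
p-value = 0.7631

Since p-value > α = 0.01, we fail to reject H₀.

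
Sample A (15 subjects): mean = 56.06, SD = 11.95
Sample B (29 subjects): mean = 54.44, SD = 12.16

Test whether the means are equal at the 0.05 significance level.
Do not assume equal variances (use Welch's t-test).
Welch's two-sample t-test:
H₀: μ₁ = μ₂
H₁: μ₁ ≠ μ₂
s₁²/n₁ = 11.95²/15 = 9.5202,  s₂²/n₂ = 12.16²/29 = 5.0988
SE = √(s₁²/n₁ + s₂²/n₂) = √(9.5202 + 5.0988) = 3.8235
df (Welch-Satterthwaite) = (s₁²/n₁ + s₂²/n₂)² / [(s₁²/n₁)²/(n₁-1) + (s₂²/n₂)²/(n₂-1)] ≈ 28.87
t = (x̄₁ - x̄₂) / SE = (56.06 - 54.44) / 3.8235 = 1.62 / 3.8235 = 0.424
p-value = 0.6749

Since p-value > α = 0.05, we fail to reject H₀.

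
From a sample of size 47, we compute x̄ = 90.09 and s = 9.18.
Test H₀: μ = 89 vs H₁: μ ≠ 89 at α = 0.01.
One-sample t-test:
H₀: μ = 89
H₁: μ ≠ 89
df = n - 1 = 46
t = (x̄ - μ₀) / (s/√n) = (90.09 - 89) / (9.18/√47) = 0.814
p-value = 0.4198

Since p-value > α = 0.01, we fail to reject H₀.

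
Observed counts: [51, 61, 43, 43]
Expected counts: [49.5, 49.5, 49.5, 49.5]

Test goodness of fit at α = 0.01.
Chi-square goodness of fit test:
H₀: observed counts match expected distribution
H₁: observed counts differ from expected distribution
df = k - 1 = 3
χ² = Σ(O - E)²/E
   = (51 - 49.5)²/49.5 + (61 - 49.5)²/49.5 + (43 - 49.5)²/49.5 + (43 - 49.5)²/49.5
   = 0.045 + 2.672 + 0.854 + 0.854
   = 4.42
p-value = 0.2191

Since p-value > α = 0.01, we fail to reject H₀.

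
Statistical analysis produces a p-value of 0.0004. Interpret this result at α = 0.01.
Since p = 0.0004 < α = 0.01, reject H₀.
There is sufficient evidence to reject the null hypothesis; the result is statistically significant at the 0.01 level.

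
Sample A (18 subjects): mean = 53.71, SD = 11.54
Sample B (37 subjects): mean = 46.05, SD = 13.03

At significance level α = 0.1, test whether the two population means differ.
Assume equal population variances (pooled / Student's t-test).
Student's two-sample t-test (equal variances):
H₀: μ₁ = μ₂
H₁: μ₁ ≠ μ₂
df = n₁ + n₂ - 2 = 53
Pooled variance s_p² = [(n₁-1)s₁² + (n₂-1)s₂²] / (n₁ + n₂ - 2) = [(17)(11.54²) + (36)(13.03²)] / 53 = 158.0383
SE = √(s_p²(1/n₁ + 1/n₂)) = √(158.0383 × (1/18 + 1/37)) = 3.6126
t = (x̄₁ - x̄₂) / SE = (53.71 - 46.05) / 3.6126 = 7.66 / 3.6126 = 2.120
p-value = 0.0387

Since p-value < α = 0.1, we reject H₀.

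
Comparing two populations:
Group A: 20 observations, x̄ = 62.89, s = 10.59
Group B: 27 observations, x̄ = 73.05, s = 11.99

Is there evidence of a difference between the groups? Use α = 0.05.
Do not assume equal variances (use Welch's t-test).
Welch's two-sample t-test:
H₀: μ₁ = μ₂
H₁: μ₁ ≠ μ₂
s₁²/n₁ = 10.59²/20 = 5.6074,  s₂²/n₂ = 11.99²/27 = 5.3244
SE = √(s₁²/n₁ + s₂²/n₂) = √(5.6074 + 5.3244) = 3.3063
df (Welch-Satterthwaite) = (s₁²/n₁ + s₂²/n₂)² / [(s₁²/n₁)²/(n₁-1) + (s₂²/n₂)²/(n₂-1)] ≈ 43.53
t = (x̄₁ - x̄₂) / SE = (62.89 - 73.05) / 3.3063 = -10.16 / 3.3063 = -3.073
p-value = 0.0037

Since p-value < α = 0.05, we reject H₀.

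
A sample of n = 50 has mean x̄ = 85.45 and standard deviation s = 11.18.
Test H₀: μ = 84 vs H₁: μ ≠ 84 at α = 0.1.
One-sample t-test:
H₀: μ = 84
H₁: μ ≠ 84
df = n - 1 = 49
t = (x̄ - μ₀) / (s/√n) = (85.45 - 84) / (11.18/√50) = 0.917
p-value = 0.3636

Since p-value > α = 0.1, we fail to reject H₀.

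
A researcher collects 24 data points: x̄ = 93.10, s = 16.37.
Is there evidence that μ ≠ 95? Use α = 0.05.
One-sample t-test:
H₀: μ = 95
H₁: μ ≠ 95
df = n - 1 = 23
t = (x̄ - μ₀) / (s/√n) = (93.10 - 95) / (16.37/√24) = -0.569
p-value = 0.5751

Since p-value > α = 0.05, we fail to reject H₀.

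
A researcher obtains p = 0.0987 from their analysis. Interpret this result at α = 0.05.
Since p = 0.0987 > α = 0.05, fail to reject H₀.
There is insufficient evidence to reject the null hypothesis; the result is not statistically significant at the 0.05 level.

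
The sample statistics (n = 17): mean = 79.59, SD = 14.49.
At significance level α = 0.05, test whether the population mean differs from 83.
One-sample t-test:
H₀: μ = 83
H₁: μ ≠ 83
df = n - 1 = 16
t = (x̄ - μ₀) / (s/√n) = (79.59 - 83) / (14.49/√17) = -0.970
p-value = 0.3463

Since p-value > α = 0.05, we fail to reject H₀.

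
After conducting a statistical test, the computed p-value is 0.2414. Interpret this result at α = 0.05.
Since p = 0.2414 > α = 0.05, fail to reject H₀.
There is insufficient evidence to reject the null hypothesis; the result is not statistically significant at the 0.05 level.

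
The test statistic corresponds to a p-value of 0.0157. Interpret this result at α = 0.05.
Since p = 0.0157 < α = 0.05, reject H₀.
There is sufficient evidence to reject the null hypothesis; the result is statistically significant at the 0.05 level.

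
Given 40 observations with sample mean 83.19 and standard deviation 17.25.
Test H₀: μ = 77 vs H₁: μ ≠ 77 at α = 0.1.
One-sample t-test:
H₀: μ = 77
H₁: μ ≠ 77
df = n - 1 = 39
t = (x̄ - μ₀) / (s/√n) = (83.19 - 77) / (17.25/√40) = 2.270
p-value = 0.0288

Since p-value < α = 0.1, we reject H₀.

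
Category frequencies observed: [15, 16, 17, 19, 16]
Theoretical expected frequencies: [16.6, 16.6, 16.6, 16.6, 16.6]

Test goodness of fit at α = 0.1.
Chi-square goodness of fit test:
H₀: observed counts match expected distribution
H₁: observed counts differ from expected distribution
df = k - 1 = 4
χ² = Σ(O - E)²/E
   = (15 - 16.6)²/16.6 + (16 - 16.6)²/16.6 + (17 - 16.6)²/16.6 + (19 - 16.6)²/16.6 + (16 - 16.6)²/16.6
   = 0.154 + 0.022 + 0.010 + 0.347 + 0.022
   = 0.55
p-value = 0.9680

Since p-value > α = 0.1, we fail to reject H₀.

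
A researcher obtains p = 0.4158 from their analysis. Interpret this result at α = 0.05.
Since p = 0.4158 > α = 0.05, fail to reject H₀.
There is insufficient evidence to reject the null hypothesis; the result is not statistically significant at the 0.05 level.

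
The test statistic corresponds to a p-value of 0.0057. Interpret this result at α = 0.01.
Since p = 0.0057 < α = 0.01, reject H₀.
There is sufficient evidence to reject the null hypothesis; the result is statistically significant at the 0.01 level.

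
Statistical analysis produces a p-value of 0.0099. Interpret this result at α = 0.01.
Since p = 0.0099 < α = 0.01, reject H₀.
There is sufficient evidence to reject the null hypothesis; the result is statistically significant at the 0.01 level.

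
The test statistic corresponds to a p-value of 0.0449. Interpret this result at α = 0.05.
Since p = 0.0449 < α = 0.05, reject H₀.
There is sufficient evidence to reject the null hypothesis; the result is statistically significant at the 0.05 level.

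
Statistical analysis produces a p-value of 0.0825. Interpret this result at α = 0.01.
Since p = 0.0825 > α = 0.01, fail to reject H₀.
There is insufficient evidence to reject the null hypothesis; the result is not statistically significant at the 0.01 level.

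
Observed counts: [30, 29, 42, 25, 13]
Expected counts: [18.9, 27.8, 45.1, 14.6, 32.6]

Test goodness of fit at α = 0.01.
Chi-square goodness of fit test:
H₀: observed counts match expected distribution
H₁: observed counts differ from expected distribution
df = k - 1 = 4
χ² = Σ(O - E)²/E
   = (30 - 18.9)²/18.9 + (29 - 27.8)²/27.8 + (42 - 45.1)²/45.1 + (25 - 14.6)²/14.6 + (13 - 32.6)²/32.6
   = 6.519 + 0.052 + 0.213 + 7.408 + 11.784
   = 25.98
p-value < 0.0001

Since p-value < α = 0.01, we reject H₀.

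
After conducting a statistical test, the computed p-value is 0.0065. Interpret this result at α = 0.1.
Since p = 0.0065 < α = 0.1, reject H₀.
There is sufficient evidence to reject the null hypothesis; the result is statistically significant at the 0.1 level.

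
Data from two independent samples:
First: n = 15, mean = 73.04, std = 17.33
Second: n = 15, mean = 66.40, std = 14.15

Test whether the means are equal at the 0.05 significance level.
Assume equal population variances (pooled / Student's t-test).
Student's two-sample t-test (equal variances):
H₀: μ₁ = μ₂
H₁: μ₁ ≠ μ₂
df = n₁ + n₂ - 2 = 28
Pooled variance s_p² = [(n₁-1)s₁² + (n₂-1)s₂²] / (n₁ + n₂ - 2) = [(14)(17.33²) + (14)(14.15²)] / 28 = 250.2757
SE = √(s_p²(1/n₁ + 1/n₂)) = √(250.2757 × (1/15 + 1/15)) = 5.7767
t = (x̄₁ - x̄₂) / SE = (73.04 - 66.40) / 5.7767 = 6.64 / 5.7767 = 1.149
p-value = 0.2601

Since p-value > α = 0.05, we fail to reject H₀.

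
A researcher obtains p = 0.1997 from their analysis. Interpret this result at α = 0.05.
Since p = 0.1997 > α = 0.05, fail to reject H₀.
There is insufficient evidence to reject the null hypothesis; the result is not statistically significant at the 0.05 level.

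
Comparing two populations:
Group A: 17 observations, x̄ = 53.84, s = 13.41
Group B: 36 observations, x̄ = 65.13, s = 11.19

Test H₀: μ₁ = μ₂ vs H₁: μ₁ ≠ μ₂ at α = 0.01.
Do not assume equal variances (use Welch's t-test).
Welch's two-sample t-test:
H₀: μ₁ = μ₂
H₁: μ₁ ≠ μ₂
s₁²/n₁ = 13.41²/17 = 10.5781,  s₂²/n₂ = 11.19²/36 = 3.4782
SE = √(s₁²/n₁ + s₂²/n₂) = √(10.5781 + 3.4782) = 3.7492
df (Welch-Satterthwaite) = (s₁²/n₁ + s₂²/n₂)² / [(s₁²/n₁)²/(n₁-1) + (s₂²/n₂)²/(n₂-1)] ≈ 26.92
t = (x̄₁ - x̄₂) / SE = (53.84 - 65.13) / 3.7492 = -11.29 / 3.7492 = -3.011
p-value = 0.0056

Since p-value < α = 0.01, we reject H₀.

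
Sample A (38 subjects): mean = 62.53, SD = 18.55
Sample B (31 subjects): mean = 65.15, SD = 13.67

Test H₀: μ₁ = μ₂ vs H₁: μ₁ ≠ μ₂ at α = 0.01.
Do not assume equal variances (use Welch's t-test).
Welch's two-sample t-test:
H₀: μ₁ = μ₂
H₁: μ₁ ≠ μ₂
s₁²/n₁ = 18.55²/38 = 9.0553,  s₂²/n₂ = 13.67²/31 = 6.0280
SE = √(s₁²/n₁ + s₂²/n₂) = √(9.0553 + 6.0280) = 3.8837
df (Welch-Satterthwaite) = (s₁²/n₁ + s₂²/n₂)² / [(s₁²/n₁)²/(n₁-1) + (s₂²/n₂)²/(n₂-1)] ≈ 66.38
t = (x̄₁ - x̄₂) / SE = (62.53 - 65.15) / 3.8837 = -2.62 / 3.8837 = -0.675
p-value = 0.5023

Since p-value > α = 0.01, we fail to reject H₀.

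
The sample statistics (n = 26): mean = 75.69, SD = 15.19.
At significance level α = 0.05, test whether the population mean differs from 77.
One-sample t-test:
H₀: μ = 77
H₁: μ ≠ 77
df = n - 1 = 25
t = (x̄ - μ₀) / (s/√n) = (75.69 - 77) / (15.19/√26) = -0.440
p-value = 0.6639

Since p-value > α = 0.05, we fail to reject H₀.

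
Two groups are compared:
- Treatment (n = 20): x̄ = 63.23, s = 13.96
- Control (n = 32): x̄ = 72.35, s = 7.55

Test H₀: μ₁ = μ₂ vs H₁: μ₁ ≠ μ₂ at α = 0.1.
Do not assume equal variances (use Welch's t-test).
Welch's two-sample t-test:
H₀: μ₁ = μ₂
H₁: μ₁ ≠ μ₂
s₁²/n₁ = 13.96²/20 = 9.7441,  s₂²/n₂ = 7.55²/32 = 1.7813
SE = √(s₁²/n₁ + s₂²/n₂) = √(9.7441 + 1.7813) = 3.3949
df (Welch-Satterthwaite) = (s₁²/n₁ + s₂²/n₂)² / [(s₁²/n₁)²/(n₁-1) + (s₂²/n₂)²/(n₂-1)] ≈ 26.05
t = (x̄₁ - x̄₂) / SE = (63.23 - 72.35) / 3.3949 = -9.12 / 3.3949 = -2.686
p-value = 0.0124

Since p-value < α = 0.1, we reject H₀.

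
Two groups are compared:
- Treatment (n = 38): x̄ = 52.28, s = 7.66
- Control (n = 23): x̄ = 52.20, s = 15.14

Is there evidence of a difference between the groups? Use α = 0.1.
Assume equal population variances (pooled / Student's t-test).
Student's two-sample t-test (equal variances):
H₀: μ₁ = μ₂
H₁: μ₁ ≠ μ₂
df = n₁ + n₂ - 2 = 59
Pooled variance s_p² = [(n₁-1)s₁² + (n₂-1)s₂²] / (n₁ + n₂ - 2) = [(37)(7.66²) + (22)(15.14²)] / 59 = 122.2683
SE = √(s_p²(1/n₁ + 1/n₂)) = √(122.2683 × (1/38 + 1/23)) = 2.9212
t = (x̄₁ - x̄₂) / SE = (52.28 - 52.20) / 2.9212 = 0.08 / 2.9212 = 0.027
p-value = 0.9782

Since p-value > α = 0.1, we fail to reject H₀.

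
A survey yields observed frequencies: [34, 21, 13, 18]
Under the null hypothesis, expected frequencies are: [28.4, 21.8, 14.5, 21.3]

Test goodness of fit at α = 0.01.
Chi-square goodness of fit test:
H₀: observed counts match expected distribution
H₁: observed counts differ from expected distribution
df = k - 1 = 3
χ² = Σ(O - E)²/E
   = (34 - 28.4)²/28.4 + (21 - 21.8)²/21.8 + (13 - 14.5)²/14.5 + (18 - 21.3)²/21.3
   = 1.104 + 0.029 + 0.155 + 0.511
   = 1.80
p-value = 0.6149

Since p-value > α = 0.01, we fail to reject H₀.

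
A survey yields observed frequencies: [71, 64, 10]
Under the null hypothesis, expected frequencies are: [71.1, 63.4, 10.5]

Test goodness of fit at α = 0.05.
Chi-square goodness of fit test:
H₀: observed counts match expected distribution
H₁: observed counts differ from expected distribution
df = k - 1 = 2
χ² = Σ(O - E)²/E
   = (71 - 71.1)²/71.1 + (64 - 63.4)²/63.4 + (10 - 10.5)²/10.5
   = 0.000 + 0.006 + 0.024
   = 0.03
p-value = 0.9853

Since p-value > α = 0.05, we fail to reject H₀.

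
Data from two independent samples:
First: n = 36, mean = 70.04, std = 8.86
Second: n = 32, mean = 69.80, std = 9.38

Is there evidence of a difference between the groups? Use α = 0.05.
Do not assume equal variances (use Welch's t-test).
Welch's two-sample t-test:
H₀: μ₁ = μ₂
H₁: μ₁ ≠ μ₂
s₁²/n₁ = 8.86²/36 = 2.1805,  s₂²/n₂ = 9.38²/32 = 2.7495
SE = √(s₁²/n₁ + s₂²/n₂) = √(2.1805 + 2.7495) = 2.2204
df (Welch-Satterthwaite) = (s₁²/n₁ + s₂²/n₂)² / [(s₁²/n₁)²/(n₁-1) + (s₂²/n₂)²/(n₂-1)] ≈ 64.01
t = (x̄₁ - x̄₂) / SE = (70.04 - 69.80) / 2.2204 = 0.24 / 2.2204 = 0.108
p-value = 0.9143

Since p-value > α = 0.05, we fail to reject H₀.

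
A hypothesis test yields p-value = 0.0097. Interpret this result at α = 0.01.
Since p = 0.0097 < α = 0.01, reject H₀.
There is sufficient evidence to reject the null hypothesis; the result is statistically significant at the 0.01 level.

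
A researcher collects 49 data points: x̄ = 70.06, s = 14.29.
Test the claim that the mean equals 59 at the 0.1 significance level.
One-sample t-test:
H₀: μ = 59
H₁: μ ≠ 59
df = n - 1 = 48
t = (x̄ - μ₀) / (s/√n) = (70.06 - 59) / (14.29/√49) = 5.418
p-value < 0.0001

Since p-value < α = 0.1, we reject H₀.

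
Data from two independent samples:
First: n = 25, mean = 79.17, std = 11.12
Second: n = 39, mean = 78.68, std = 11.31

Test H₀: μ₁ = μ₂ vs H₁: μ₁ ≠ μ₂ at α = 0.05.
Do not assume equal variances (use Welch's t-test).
Welch's two-sample t-test:
H₀: μ₁ = μ₂
H₁: μ₁ ≠ μ₂
s₁²/n₁ = 11.12²/25 = 4.9462,  s₂²/n₂ = 11.31²/39 = 3.2799
SE = √(s₁²/n₁ + s₂²/n₂) = √(4.9462 + 3.2799) = 2.8681
df (Welch-Satterthwaite) = (s₁²/n₁ + s₂²/n₂)² / [(s₁²/n₁)²/(n₁-1) + (s₂²/n₂)²/(n₂-1)] ≈ 51.95
t = (x̄₁ - x̄₂) / SE = (79.17 - 78.68) / 2.8681 = 0.49 / 2.8681 = 0.171
p-value = 0.8650

Since p-value > α = 0.05, we fail to reject H₀.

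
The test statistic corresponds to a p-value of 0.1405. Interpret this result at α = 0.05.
Since p = 0.1405 > α = 0.05, fail to reject H₀.
There is insufficient evidence to reject the null hypothesis; the result is not statistically significant at the 0.05 level.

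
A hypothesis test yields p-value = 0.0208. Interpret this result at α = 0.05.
Since p = 0.0208 < α = 0.05, reject H₀.
There is sufficient evidence to reject the null hypothesis; the result is statistically significant at the 0.05 level.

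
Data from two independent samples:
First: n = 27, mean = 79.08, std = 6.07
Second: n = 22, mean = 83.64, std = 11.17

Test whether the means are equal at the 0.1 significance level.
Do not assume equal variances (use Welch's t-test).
Welch's two-sample t-test:
H₀: μ₁ = μ₂
H₁: μ₁ ≠ μ₂
s₁²/n₁ = 6.07²/27 = 1.3646,  s₂²/n₂ = 11.17²/22 = 5.6713
SE = √(s₁²/n₁ + s₂²/n₂) = √(1.3646 + 5.6713) = 2.6525
df (Welch-Satterthwaite) = (s₁²/n₁ + s₂²/n₂)² / [(s₁²/n₁)²/(n₁-1) + (s₂²/n₂)²/(n₂-1)] ≈ 30.88
t = (x̄₁ - x̄₂) / SE = (79.08 - 83.64) / 2.6525 = -4.56 / 2.6525 = -1.719
p-value = 0.0956

Since p-value < α = 0.1, we reject H₀.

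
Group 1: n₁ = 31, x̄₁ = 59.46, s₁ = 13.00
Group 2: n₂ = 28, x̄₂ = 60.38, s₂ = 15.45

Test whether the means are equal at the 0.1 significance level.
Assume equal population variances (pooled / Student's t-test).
Student's two-sample t-test (equal variances):
H₀: μ₁ = μ₂
H₁: μ₁ ≠ μ₂
df = n₁ + n₂ - 2 = 57
Pooled variance s_p² = [(n₁-1)s₁² + (n₂-1)s₂²] / (n₁ + n₂ - 2) = [(30)(13.00²) + (27)(15.45²)] / 57 = 202.0170
SE = √(s_p²(1/n₁ + 1/n₂)) = √(202.0170 × (1/31 + 1/28)) = 3.7056
t = (x̄₁ - x̄₂) / SE = (59.46 - 60.38) / 3.7056 = -0.92 / 3.7056 = -0.248
p-value = 0.8048

Since p-value > α = 0.1, we fail to reject H₀.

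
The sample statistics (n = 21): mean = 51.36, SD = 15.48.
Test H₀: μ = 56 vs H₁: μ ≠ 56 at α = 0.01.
One-sample t-test:
H₀: μ = 56
H₁: μ ≠ 56
df = n - 1 = 20
t = (x̄ - μ₀) / (s/√n) = (51.36 - 56) / (15.48/√21) = -1.374
p-value = 0.1848

Since p-value > α = 0.01, we fail to reject H₀.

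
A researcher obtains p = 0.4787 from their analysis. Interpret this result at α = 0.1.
Since p = 0.4787 > α = 0.1, fail to reject H₀.
There is insufficient evidence to reject the null hypothesis; the result is not statistically significant at the 0.1 level.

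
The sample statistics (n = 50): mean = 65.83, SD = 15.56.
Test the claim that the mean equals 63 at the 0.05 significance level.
One-sample t-test:
H₀: μ = 63
H₁: μ ≠ 63
df = n - 1 = 49
t = (x̄ - μ₀) / (s/√n) = (65.83 - 63) / (15.56/√50) = 1.286
p-value = 0.2045

Since p-value > α = 0.05, we fail to reject H₀.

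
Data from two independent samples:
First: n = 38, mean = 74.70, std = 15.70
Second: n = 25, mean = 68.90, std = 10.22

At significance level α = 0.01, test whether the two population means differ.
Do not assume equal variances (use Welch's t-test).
Welch's two-sample t-test:
H₀: μ₁ = μ₂
H₁: μ₁ ≠ μ₂
s₁²/n₁ = 15.70²/38 = 6.4866,  s₂²/n₂ = 10.22²/25 = 4.1779
SE = √(s₁²/n₁ + s₂²/n₂) = √(6.4866 + 4.1779) = 3.2657
df (Welch-Satterthwaite) = (s₁²/n₁ + s₂²/n₂)² / [(s₁²/n₁)²/(n₁-1) + (s₂²/n₂)²/(n₂-1)] ≈ 61.00
t = (x̄₁ - x̄₂) / SE = (74.70 - 68.90) / 3.2657 = 5.80 / 3.2657 = 1.776
p-value = 0.0807

Since p-value > α = 0.01, we fail to reject H₀.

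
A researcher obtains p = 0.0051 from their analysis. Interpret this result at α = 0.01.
Since p = 0.0051 < α = 0.01, reject H₀.
There is sufficient evidence to reject the null hypothesis; the result is statistically significant at the 0.01 level.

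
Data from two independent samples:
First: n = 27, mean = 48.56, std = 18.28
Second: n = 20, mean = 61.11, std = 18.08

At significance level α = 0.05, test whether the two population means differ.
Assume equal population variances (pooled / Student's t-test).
Student's two-sample t-test (equal variances):
H₀: μ₁ = μ₂
H₁: μ₁ ≠ μ₂
df = n₁ + n₂ - 2 = 45
Pooled variance s_p² = [(n₁-1)s₁² + (n₂-1)s₂²] / (n₁ + n₂ - 2) = [(26)(18.28²) + (19)(18.08²)] / 45 = 331.0880
SE = √(s_p²(1/n₁ + 1/n₂)) = √(331.0880 × (1/27 + 1/20)) = 5.3681
t = (x̄₁ - x̄₂) / SE = (48.56 - 61.11) / 5.3681 = -12.55 / 5.3681 = -2.338
p-value = 0.0239

Since p-value < α = 0.05, we reject H₀.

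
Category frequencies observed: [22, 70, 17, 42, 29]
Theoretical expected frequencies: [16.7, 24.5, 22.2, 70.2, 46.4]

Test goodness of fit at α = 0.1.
Chi-square goodness of fit test:
H₀: observed counts match expected distribution
H₁: observed counts differ from expected distribution
df = k - 1 = 4
χ² = Σ(O - E)²/E
   = (22 - 16.7)²/16.7 + (70 - 24.5)²/24.5 + (17 - 22.2)²/22.2 + (42 - 70.2)²/70.2 + (29 - 46.4)²/46.4
   = 1.682 + 84.500 + 1.218 + 11.328 + 6.525
   = 105.25
p-value < 0.0001

Since p-value < α = 0.1, we reject H₀.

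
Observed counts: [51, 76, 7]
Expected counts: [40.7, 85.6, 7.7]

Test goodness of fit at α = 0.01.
Chi-square goodness of fit test:
H₀: observed counts match expected distribution
H₁: observed counts differ from expected distribution
df = k - 1 = 2
χ² = Σ(O - E)²/E
   = (51 - 40.7)²/40.7 + (76 - 85.6)²/85.6 + (7 - 7.7)²/7.7
   = 2.607 + 1.077 + 0.064
   = 3.75
p-value = 0.1536

Since p-value > α = 0.01, we fail to reject H₀.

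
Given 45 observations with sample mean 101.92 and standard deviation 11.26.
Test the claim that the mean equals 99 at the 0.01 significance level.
One-sample t-test:
H₀: μ = 99
H₁: μ ≠ 99
df = n - 1 = 44
t = (x̄ - μ₀) / (s/√n) = (101.92 - 99) / (11.26/√45) = 1.740
p-value = 0.0889

Since p-value > α = 0.01, we fail to reject H₀.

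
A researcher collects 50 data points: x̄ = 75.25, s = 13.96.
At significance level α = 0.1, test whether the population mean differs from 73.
One-sample t-test:
H₀: μ = 73
H₁: μ ≠ 73
df = n - 1 = 49
t = (x̄ - μ₀) / (s/√n) = (75.25 - 73) / (13.96/√50) = 1.140
p-value = 0.2600

Since p-value > α = 0.1, we fail to reject H₀.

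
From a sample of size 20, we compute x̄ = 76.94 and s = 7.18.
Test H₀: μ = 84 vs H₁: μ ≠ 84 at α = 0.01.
One-sample t-test:
H₀: μ = 84
H₁: μ ≠ 84
df = n - 1 = 19
t = (x̄ - μ₀) / (s/√n) = (76.94 - 84) / (7.18/√20) = -4.397
p-value = 0.0003

Since p-value < α = 0.01, we reject H₀.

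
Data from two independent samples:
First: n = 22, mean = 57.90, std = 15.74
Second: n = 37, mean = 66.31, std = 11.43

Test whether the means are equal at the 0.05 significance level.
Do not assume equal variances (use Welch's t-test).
Welch's two-sample t-test:
H₀: μ₁ = μ₂
H₁: μ₁ ≠ μ₂
s₁²/n₁ = 15.74²/22 = 11.2613,  s₂²/n₂ = 11.43²/37 = 3.5309
SE = √(s₁²/n₁ + s₂²/n₂) = √(11.2613 + 3.5309) = 3.8461
df (Welch-Satterthwaite) = (s₁²/n₁ + s₂²/n₂)² / [(s₁²/n₁)²/(n₁-1) + (s₂²/n₂)²/(n₂-1)] ≈ 34.27
t = (x̄₁ - x̄₂) / SE = (57.90 - 66.31) / 3.8461 = -8.41 / 3.8461 = -2.187
p-value = 0.0357

Since p-value < α = 0.05, we reject H₀.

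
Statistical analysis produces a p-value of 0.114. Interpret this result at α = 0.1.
Since p = 0.114 > α = 0.1, fail to reject H₀.
There is insufficient evidence to reject the null hypothesis; the result is not statistically significant at the 0.1 level.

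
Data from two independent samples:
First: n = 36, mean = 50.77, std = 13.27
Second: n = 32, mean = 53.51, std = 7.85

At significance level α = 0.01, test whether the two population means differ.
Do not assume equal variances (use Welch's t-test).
Welch's two-sample t-test:
H₀: μ₁ = μ₂
H₁: μ₁ ≠ μ₂
s₁²/n₁ = 13.27²/36 = 4.8915,  s₂²/n₂ = 7.85²/32 = 1.9257
SE = √(s₁²/n₁ + s₂²/n₂) = √(4.8915 + 1.9257) = 2.6110
df (Welch-Satterthwaite) = (s₁²/n₁ + s₂²/n₂)² / [(s₁²/n₁)²/(n₁-1) + (s₂²/n₂)²/(n₂-1)] ≈ 57.86
t = (x̄₁ - x̄₂) / SE = (50.77 - 53.51) / 2.6110 = -2.74 / 2.6110 = -1.049
p-value = 0.2983

Since p-value > α = 0.01, we fail to reject H₀.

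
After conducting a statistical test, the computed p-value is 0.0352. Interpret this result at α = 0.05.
Since p = 0.0352 < α = 0.05, reject H₀.
There is sufficient evidence to reject the null hypothesis; the result is statistically significant at the 0.05 level.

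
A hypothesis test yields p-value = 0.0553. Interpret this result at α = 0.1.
Since p = 0.0553 < α = 0.1, reject H₀.
There is sufficient evidence to reject the null hypothesis; the result is statistically significant at the 0.1 level.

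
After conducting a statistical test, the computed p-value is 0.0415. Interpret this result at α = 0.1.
Since p = 0.0415 < α = 0.1, reject H₀.
There is sufficient evidence to reject the null hypothesis; the result is statistically significant at the 0.1 level.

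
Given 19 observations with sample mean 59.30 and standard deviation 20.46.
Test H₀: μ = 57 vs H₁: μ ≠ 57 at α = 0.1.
One-sample t-test:
H₀: μ = 57
H₁: μ ≠ 57
df = n - 1 = 18
t = (x̄ - μ₀) / (s/√n) = (59.30 - 57) / (20.46/√19) = 0.490
p-value = 0.6301

Since p-value > α = 0.1, we fail to reject H₀.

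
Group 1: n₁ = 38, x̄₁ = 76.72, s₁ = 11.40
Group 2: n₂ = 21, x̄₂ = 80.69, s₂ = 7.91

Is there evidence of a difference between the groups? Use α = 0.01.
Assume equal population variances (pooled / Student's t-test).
Student's two-sample t-test (equal variances):
H₀: μ₁ = μ₂
H₁: μ₁ ≠ μ₂
df = n₁ + n₂ - 2 = 57
Pooled variance s_p² = [(n₁-1)s₁² + (n₂-1)s₂²] / (n₁ + n₂ - 2) = [(37)(11.40²) + (20)(7.91²)] / 57 = 106.3137
SE = √(s_p²(1/n₁ + 1/n₂)) = √(106.3137 × (1/38 + 1/21)) = 2.8036
t = (x̄₁ - x̄₂) / SE = (76.72 - 80.69) / 2.8036 = -3.97 / 2.8036 = -1.416
p-value = 0.1622

Since p-value > α = 0.01, we fail to reject H₀.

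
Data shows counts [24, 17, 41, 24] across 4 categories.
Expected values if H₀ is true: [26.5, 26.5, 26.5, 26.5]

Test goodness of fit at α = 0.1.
Chi-square goodness of fit test:
H₀: observed counts match expected distribution
H₁: observed counts differ from expected distribution
df = k - 1 = 3
χ² = Σ(O - E)²/E
   = (24 - 26.5)²/26.5 + (17 - 26.5)²/26.5 + (41 - 26.5)²/26.5 + (24 - 26.5)²/26.5
   = 0.236 + 3.406 + 7.934 + 0.236
   = 11.81
p-value = 0.0081

Since p-value < α = 0.1, we reject H₀.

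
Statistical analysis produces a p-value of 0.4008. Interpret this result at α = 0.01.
Since p = 0.4008 > α = 0.01, fail to reject H₀.
There is insufficient evidence to reject the null hypothesis; the result is not statistically significant at the 0.01 level.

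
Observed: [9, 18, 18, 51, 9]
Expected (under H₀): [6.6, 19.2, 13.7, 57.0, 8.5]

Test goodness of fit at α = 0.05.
Chi-square goodness of fit test:
H₀: observed counts match expected distribution
H₁: observed counts differ from expected distribution
df = k - 1 = 4
χ² = Σ(O - E)²/E
   = (9 - 6.6)²/6.6 + (18 - 19.2)²/19.2 + (18 - 13.7)²/13.7 + (51 - 57.0)²/57.0 + (9 - 8.5)²/8.5
   = 0.873 + 0.075 + 1.350 + 0.632 + 0.029
   = 2.96
p-value = 0.5648

Since p-value > α = 0.05, we fail to reject H₀.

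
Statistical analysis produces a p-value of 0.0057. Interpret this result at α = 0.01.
Since p = 0.0057 < α = 0.01, reject H₀.
There is sufficient evidence to reject the null hypothesis; the result is statistically significant at the 0.01 level.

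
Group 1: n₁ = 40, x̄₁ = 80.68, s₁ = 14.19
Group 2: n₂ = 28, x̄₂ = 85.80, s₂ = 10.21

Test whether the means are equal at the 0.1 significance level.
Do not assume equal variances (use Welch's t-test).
Welch's two-sample t-test:
H₀: μ₁ = μ₂
H₁: μ₁ ≠ μ₂
s₁²/n₁ = 14.19²/40 = 5.0339,  s₂²/n₂ = 10.21²/28 = 3.7230
SE = √(s₁²/n₁ + s₂²/n₂) = √(5.0339 + 3.7230) = 2.9592
df (Welch-Satterthwaite) = (s₁²/n₁ + s₂²/n₂)² / [(s₁²/n₁)²/(n₁-1) + (s₂²/n₂)²/(n₂-1)] ≈ 65.93
t = (x̄₁ - x̄₂) / SE = (80.68 - 85.80) / 2.9592 = -5.12 / 2.9592 = -1.730
p-value = 0.0883

Since p-value < α = 0.1, we reject H₀.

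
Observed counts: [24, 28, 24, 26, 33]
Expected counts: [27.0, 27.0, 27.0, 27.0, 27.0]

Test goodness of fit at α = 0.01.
Chi-square goodness of fit test:
H₀: observed counts match expected distribution
H₁: observed counts differ from expected distribution
df = k - 1 = 4
χ² = Σ(O - E)²/E
   = (24 - 27.0)²/27.0 + (28 - 27.0)²/27.0 + (24 - 27.0)²/27.0 + (26 - 27.0)²/27.0 + (33 - 27.0)²/27.0
   = 0.333 + 0.037 + 0.333 + 0.037 + 1.333
   = 2.07
p-value = 0.7221

Since p-value > α = 0.01, we fail to reject H₀.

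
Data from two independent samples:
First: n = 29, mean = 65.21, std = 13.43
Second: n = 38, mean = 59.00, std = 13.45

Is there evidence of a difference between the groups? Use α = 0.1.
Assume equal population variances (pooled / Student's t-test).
Student's two-sample t-test (equal variances):
H₀: μ₁ = μ₂
H₁: μ₁ ≠ μ₂
df = n₁ + n₂ - 2 = 65
Pooled variance s_p² = [(n₁-1)s₁² + (n₂-1)s₂²] / (n₁ + n₂ - 2) = [(28)(13.43²) + (37)(13.45²)] / 65 = 180.6709
SE = √(s_p²(1/n₁ + 1/n₂)) = √(180.6709 × (1/29 + 1/38)) = 3.3143
t = (x̄₁ - x̄₂) / SE = (65.21 - 59.00) / 3.3143 = 6.21 / 3.3143 = 1.874
p-value = 0.0655

Since p-value < α = 0.1, we reject H₀.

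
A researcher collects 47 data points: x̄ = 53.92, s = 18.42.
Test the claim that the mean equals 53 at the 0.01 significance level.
One-sample t-test:
H₀: μ = 53
H₁: μ ≠ 53
df = n - 1 = 46
t = (x̄ - μ₀) / (s/√n) = (53.92 - 53) / (18.42/√47) = 0.342
p-value = 0.7336

Since p-value > α = 0.01, we fail to reject H₀.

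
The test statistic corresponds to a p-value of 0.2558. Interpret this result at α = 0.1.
Since p = 0.2558 > α = 0.1, fail to reject H₀.
There is insufficient evidence to reject the null hypothesis; the result is not statistically significant at the 0.1 level.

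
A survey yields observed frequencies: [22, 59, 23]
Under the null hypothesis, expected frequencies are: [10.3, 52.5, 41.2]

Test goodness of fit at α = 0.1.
Chi-square goodness of fit test:
H₀: observed counts match expected distribution
H₁: observed counts differ from expected distribution
df = k - 1 = 2
χ² = Σ(O - E)²/E
   = (22 - 10.3)²/10.3 + (59 - 52.5)²/52.5 + (23 - 41.2)²/41.2
   = 13.290 + 0.805 + 8.040
   = 22.13
p-value < 0.0001

Since p-value < α = 0.1, we reject H₀.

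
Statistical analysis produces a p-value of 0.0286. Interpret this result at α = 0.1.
Since p = 0.0286 < α = 0.1, reject H₀.
There is sufficient evidence to reject the null hypothesis; the result is statistically significant at the 0.1 level.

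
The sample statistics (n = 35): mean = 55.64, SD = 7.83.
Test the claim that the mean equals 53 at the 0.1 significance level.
One-sample t-test:
H₀: μ = 53
H₁: μ ≠ 53
df = n - 1 = 34
t = (x̄ - μ₀) / (s/√n) = (55.64 - 53) / (7.83/√35) = 1.995
p-value = 0.0541

Since p-value < α = 0.1, we reject H₀.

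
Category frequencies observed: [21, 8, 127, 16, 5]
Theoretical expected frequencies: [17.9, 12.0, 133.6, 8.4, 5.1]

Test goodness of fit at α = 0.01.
Chi-square goodness of fit test:
H₀: observed counts match expected distribution
H₁: observed counts differ from expected distribution
df = k - 1 = 4
χ² = Σ(O - E)²/E
   = (21 - 17.9)²/17.9 + (8 - 12.0)²/12.0 + (127 - 133.6)²/133.6 + (16 - 8.4)²/8.4 + (5 - 5.1)²/5.1
   = 0.537 + 1.333 + 0.326 + 6.876 + 0.002
   = 9.07
p-value = 0.0593

Since p-value > α = 0.01, we fail to reject H₀.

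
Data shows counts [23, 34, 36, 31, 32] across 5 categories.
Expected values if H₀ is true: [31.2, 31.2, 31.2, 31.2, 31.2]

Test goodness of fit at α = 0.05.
Chi-square goodness of fit test:
H₀: observed counts match expected distribution
H₁: observed counts differ from expected distribution
df = k - 1 = 4
χ² = Σ(O - E)²/E
   = (23 - 31.2)²/31.2 + (34 - 31.2)²/31.2 + (36 - 31.2)²/31.2 + (31 - 31.2)²/31.2 + (32 - 31.2)²/31.2
   = 2.155 + 0.251 + 0.738 + 0.001 + 0.021
   = 3.17
p-value = 0.5303

Since p-value > α = 0.05, we fail to reject H₀.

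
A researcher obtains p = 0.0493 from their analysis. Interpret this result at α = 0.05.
Since p = 0.0493 < α = 0.05, reject H₀.
There is sufficient evidence to reject the null hypothesis; the result is statistically significant at the 0.05 level.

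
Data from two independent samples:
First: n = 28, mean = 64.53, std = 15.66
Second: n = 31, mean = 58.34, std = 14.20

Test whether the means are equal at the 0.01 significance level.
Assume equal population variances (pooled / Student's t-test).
Student's two-sample t-test (equal variances):
H₀: μ₁ = μ₂
H₁: μ₁ ≠ μ₂
df = n₁ + n₂ - 2 = 57
Pooled variance s_p² = [(n₁-1)s₁² + (n₂-1)s₂²] / (n₁ + n₂ - 2) = [(27)(15.66²) + (30)(14.20²)] / 57 = 222.2905
SE = √(s_p²(1/n₁ + 1/n₂)) = √(222.2905 × (1/28 + 1/31)) = 3.8871
t = (x̄₁ - x̄₂) / SE = (64.53 - 58.34) / 3.8871 = 6.19 / 3.8871 = 1.592
p-value = 0.1168

Since p-value > α = 0.01, we fail to reject H₀.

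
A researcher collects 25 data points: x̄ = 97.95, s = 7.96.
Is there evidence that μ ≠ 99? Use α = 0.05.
One-sample t-test:
H₀: μ = 99
H₁: μ ≠ 99
df = n - 1 = 24
t = (x̄ - μ₀) / (s/√n) = (97.95 - 99) / (7.96/√25) = -0.660
p-value = 0.5158

Since p-value > α = 0.05, we fail to reject H₀.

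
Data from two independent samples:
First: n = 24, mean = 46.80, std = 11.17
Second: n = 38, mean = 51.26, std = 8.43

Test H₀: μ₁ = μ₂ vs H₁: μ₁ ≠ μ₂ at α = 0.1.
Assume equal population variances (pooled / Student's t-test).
Student's two-sample t-test (equal variances):
H₀: μ₁ = μ₂
H₁: μ₁ ≠ μ₂
df = n₁ + n₂ - 2 = 60
Pooled variance s_p² = [(n₁-1)s₁² + (n₂-1)s₂²] / (n₁ + n₂ - 2) = [(23)(11.17²) + (37)(8.43²)] / 60 = 91.6514
SE = √(s_p²(1/n₁ + 1/n₂)) = √(91.6514 × (1/24 + 1/38)) = 2.4961
t = (x̄₁ - x̄₂) / SE = (46.80 - 51.26) / 2.4961 = -4.46 / 2.4961 = -1.787
p-value = 0.0790

Since p-value < α = 0.1, we reject H₀.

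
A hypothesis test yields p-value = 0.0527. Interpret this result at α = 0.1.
Since p = 0.0527 < α = 0.1, reject H₀.
There is sufficient evidence to reject the null hypothesis; the result is statistically significant at the 0.1 level.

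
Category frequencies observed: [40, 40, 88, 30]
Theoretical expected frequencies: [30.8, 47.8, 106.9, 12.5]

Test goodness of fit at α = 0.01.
Chi-square goodness of fit test:
H₀: observed counts match expected distribution
H₁: observed counts differ from expected distribution
df = k - 1 = 3
χ² = Σ(O - E)²/E
   = (40 - 30.8)²/30.8 + (40 - 47.8)²/47.8 + (88 - 106.9)²/106.9 + (30 - 12.5)²/12.5
   = 2.748 + 1.273 + 3.342 + 24.500
   = 31.86
p-value < 0.0001

Since p-value < α = 0.01, we reject H₀.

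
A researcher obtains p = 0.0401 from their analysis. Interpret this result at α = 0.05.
Since p = 0.0401 < α = 0.05, reject H₀.
There is sufficient evidence to reject the null hypothesis; the result is statistically significant at the 0.05 level.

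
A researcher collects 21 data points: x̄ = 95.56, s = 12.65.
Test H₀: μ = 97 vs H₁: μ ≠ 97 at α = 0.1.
One-sample t-test:
H₀: μ = 97
H₁: μ ≠ 97
df = n - 1 = 20
t = (x̄ - μ₀) / (s/√n) = (95.56 - 97) / (12.65/√21) = -0.522
p-value = 0.6076

Since p-value > α = 0.1, we fail to reject H₀.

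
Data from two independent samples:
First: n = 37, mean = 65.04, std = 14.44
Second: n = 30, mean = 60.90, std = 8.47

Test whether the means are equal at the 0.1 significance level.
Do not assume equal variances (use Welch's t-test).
Welch's two-sample t-test:
H₀: μ₁ = μ₂
H₁: μ₁ ≠ μ₂
s₁²/n₁ = 14.44²/37 = 5.6355,  s₂²/n₂ = 8.47²/30 = 2.3914
SE = √(s₁²/n₁ + s₂²/n₂) = √(5.6355 + 2.3914) = 2.8332
df (Welch-Satterthwaite) = (s₁²/n₁ + s₂²/n₂)² / [(s₁²/n₁)²/(n₁-1) + (s₂²/n₂)²/(n₂-1)] ≈ 59.69
t = (x̄₁ - x̄₂) / SE = (65.04 - 60.90) / 2.8332 = 4.14 / 2.8332 = 1.461
p-value = 0.1492

Since p-value > α = 0.1, we fail to reject H₀.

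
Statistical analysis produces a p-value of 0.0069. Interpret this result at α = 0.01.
Since p = 0.0069 < α = 0.01, reject H₀.
There is sufficient evidence to reject the null hypothesis; the result is statistically significant at the 0.01 level.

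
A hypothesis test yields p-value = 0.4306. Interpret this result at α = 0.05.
Since p = 0.4306 > α = 0.05, fail to reject H₀.
There is insufficient evidence to reject the null hypothesis; the result is not statistically significant at the 0.05 level.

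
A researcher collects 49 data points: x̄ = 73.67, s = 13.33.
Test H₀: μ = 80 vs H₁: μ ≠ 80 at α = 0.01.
One-sample t-test:
H₀: μ = 80
H₁: μ ≠ 80
df = n - 1 = 48
t = (x̄ - μ₀) / (s/√n) = (73.67 - 80) / (13.33/√49) = -3.324
p-value = 0.0017

Since p-value < α = 0.01, we reject H₀.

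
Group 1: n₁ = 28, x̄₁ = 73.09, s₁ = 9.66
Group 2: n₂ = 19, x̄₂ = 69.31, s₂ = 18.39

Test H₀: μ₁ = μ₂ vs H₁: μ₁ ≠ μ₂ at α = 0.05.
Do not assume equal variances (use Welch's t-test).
Welch's two-sample t-test:
H₀: μ₁ = μ₂
H₁: μ₁ ≠ μ₂
s₁²/n₁ = 9.66²/28 = 3.3327,  s₂²/n₂ = 18.39²/19 = 17.7996
SE = √(s₁²/n₁ + s₂²/n₂) = √(3.3327 + 17.7996) = 4.5970
df (Welch-Satterthwaite) = (s₁²/n₁ + s₂²/n₂)² / [(s₁²/n₁)²/(n₁-1) + (s₂²/n₂)²/(n₂-1)] ≈ 24.79
t = (x̄₁ - x̄₂) / SE = (73.09 - 69.31) / 4.5970 = 3.78 / 4.5970 = 0.822
p-value = 0.4188

Since p-value > α = 0.05, we fail to reject H₀.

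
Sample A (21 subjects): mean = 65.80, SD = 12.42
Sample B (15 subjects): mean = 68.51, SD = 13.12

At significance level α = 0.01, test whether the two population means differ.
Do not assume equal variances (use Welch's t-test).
Welch's two-sample t-test:
H₀: μ₁ = μ₂
H₁: μ₁ ≠ μ₂
s₁²/n₁ = 12.42²/21 = 7.3455,  s₂²/n₂ = 13.12²/15 = 11.4756
SE = √(s₁²/n₁ + s₂²/n₂) = √(7.3455 + 11.4756) = 4.3383
df (Welch-Satterthwaite) = (s₁²/n₁ + s₂²/n₂)² / [(s₁²/n₁)²/(n₁-1) + (s₂²/n₂)²/(n₂-1)] ≈ 29.27
t = (x̄₁ - x̄₂) / SE = (65.80 - 68.51) / 4.3383 = -2.71 / 4.3383 = -0.625
p-value = 0.5370

Since p-value > α = 0.01, we fail to reject H₀.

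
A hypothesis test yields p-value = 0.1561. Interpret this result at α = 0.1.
Since p = 0.1561 > α = 0.1, fail to reject H₀.
There is insufficient evidence to reject the null hypothesis; the result is not statistically significant at the 0.1 level.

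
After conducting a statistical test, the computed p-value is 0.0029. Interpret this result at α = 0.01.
Since p = 0.0029 < α = 0.01, reject H₀.
There is sufficient evidence to reject the null hypothesis; the result is statistically significant at the 0.01 level.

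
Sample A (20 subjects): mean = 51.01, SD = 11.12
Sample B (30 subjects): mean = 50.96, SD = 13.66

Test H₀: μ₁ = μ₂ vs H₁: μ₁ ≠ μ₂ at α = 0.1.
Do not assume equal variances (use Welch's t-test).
Welch's two-sample t-test:
H₀: μ₁ = μ₂
H₁: μ₁ ≠ μ₂
s₁²/n₁ = 11.12²/20 = 6.1827,  s₂²/n₂ = 13.66²/30 = 6.2199
SE = √(s₁²/n₁ + s₂²/n₂) = √(6.1827 + 6.2199) = 3.5217
df (Welch-Satterthwaite) = (s₁²/n₁ + s₂²/n₂)² / [(s₁²/n₁)²/(n₁-1) + (s₂²/n₂)²/(n₂-1)] ≈ 45.97
t = (x̄₁ - x̄₂) / SE = (51.01 - 50.96) / 3.5217 = 0.05 / 3.5217 = 0.014
p-value = 0.9887

Since p-value > α = 0.1, we fail to reject H₀.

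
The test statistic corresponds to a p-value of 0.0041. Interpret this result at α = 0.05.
Since p = 0.0041 < α = 0.05, reject H₀.
There is sufficient evidence to reject the null hypothesis; the result is statistically significant at the 0.05 level.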